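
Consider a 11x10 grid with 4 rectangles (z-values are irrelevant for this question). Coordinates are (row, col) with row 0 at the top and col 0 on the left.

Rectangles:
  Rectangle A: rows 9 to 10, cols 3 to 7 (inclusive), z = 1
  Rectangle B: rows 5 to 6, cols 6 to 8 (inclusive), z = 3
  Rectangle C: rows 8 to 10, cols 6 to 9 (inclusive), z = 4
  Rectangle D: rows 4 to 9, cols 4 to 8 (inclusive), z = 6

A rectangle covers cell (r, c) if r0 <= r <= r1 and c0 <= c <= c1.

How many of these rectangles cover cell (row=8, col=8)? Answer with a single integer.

Answer: 2

Derivation:
Check cell (8,8):
  A: rows 9-10 cols 3-7 -> outside (row miss)
  B: rows 5-6 cols 6-8 -> outside (row miss)
  C: rows 8-10 cols 6-9 -> covers
  D: rows 4-9 cols 4-8 -> covers
Count covering = 2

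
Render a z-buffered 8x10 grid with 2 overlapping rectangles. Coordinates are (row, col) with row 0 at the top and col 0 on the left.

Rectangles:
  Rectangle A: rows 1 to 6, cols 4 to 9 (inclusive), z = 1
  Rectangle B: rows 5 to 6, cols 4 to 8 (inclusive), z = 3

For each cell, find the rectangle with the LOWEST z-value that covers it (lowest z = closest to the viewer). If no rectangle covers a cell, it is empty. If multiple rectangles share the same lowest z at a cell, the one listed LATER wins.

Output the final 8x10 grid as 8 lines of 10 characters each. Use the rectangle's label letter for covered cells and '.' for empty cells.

..........
....AAAAAA
....AAAAAA
....AAAAAA
....AAAAAA
....AAAAAA
....AAAAAA
..........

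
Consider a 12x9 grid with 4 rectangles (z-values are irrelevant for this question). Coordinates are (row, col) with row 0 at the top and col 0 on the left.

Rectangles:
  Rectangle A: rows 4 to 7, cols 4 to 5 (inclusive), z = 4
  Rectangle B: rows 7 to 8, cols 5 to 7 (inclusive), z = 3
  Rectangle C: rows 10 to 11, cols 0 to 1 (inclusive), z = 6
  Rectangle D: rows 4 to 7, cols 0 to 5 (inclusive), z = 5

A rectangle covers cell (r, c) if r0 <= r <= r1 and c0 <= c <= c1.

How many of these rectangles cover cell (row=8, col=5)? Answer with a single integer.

Answer: 1

Derivation:
Check cell (8,5):
  A: rows 4-7 cols 4-5 -> outside (row miss)
  B: rows 7-8 cols 5-7 -> covers
  C: rows 10-11 cols 0-1 -> outside (row miss)
  D: rows 4-7 cols 0-5 -> outside (row miss)
Count covering = 1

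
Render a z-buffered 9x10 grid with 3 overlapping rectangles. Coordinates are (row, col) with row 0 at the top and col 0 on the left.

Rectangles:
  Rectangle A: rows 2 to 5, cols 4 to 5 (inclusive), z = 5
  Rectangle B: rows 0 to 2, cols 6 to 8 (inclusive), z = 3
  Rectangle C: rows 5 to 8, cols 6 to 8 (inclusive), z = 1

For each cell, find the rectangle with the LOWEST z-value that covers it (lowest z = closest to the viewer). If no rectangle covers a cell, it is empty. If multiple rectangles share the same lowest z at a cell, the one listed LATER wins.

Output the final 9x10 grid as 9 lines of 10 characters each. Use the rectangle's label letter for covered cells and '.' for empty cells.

......BBB.
......BBB.
....AABBB.
....AA....
....AA....
....AACCC.
......CCC.
......CCC.
......CCC.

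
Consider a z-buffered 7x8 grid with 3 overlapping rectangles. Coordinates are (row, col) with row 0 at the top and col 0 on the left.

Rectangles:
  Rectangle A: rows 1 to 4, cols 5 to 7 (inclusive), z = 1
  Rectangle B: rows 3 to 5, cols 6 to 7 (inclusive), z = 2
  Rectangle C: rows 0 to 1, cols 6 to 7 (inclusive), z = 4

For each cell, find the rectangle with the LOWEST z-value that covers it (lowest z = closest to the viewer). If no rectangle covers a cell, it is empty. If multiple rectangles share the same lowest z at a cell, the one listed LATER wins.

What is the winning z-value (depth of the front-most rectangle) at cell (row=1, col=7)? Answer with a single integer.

Check cell (1,7):
  A: rows 1-4 cols 5-7 z=1 -> covers; best now A (z=1)
  B: rows 3-5 cols 6-7 -> outside (row miss)
  C: rows 0-1 cols 6-7 z=4 -> covers; best now A (z=1)
Winner: A at z=1

Answer: 1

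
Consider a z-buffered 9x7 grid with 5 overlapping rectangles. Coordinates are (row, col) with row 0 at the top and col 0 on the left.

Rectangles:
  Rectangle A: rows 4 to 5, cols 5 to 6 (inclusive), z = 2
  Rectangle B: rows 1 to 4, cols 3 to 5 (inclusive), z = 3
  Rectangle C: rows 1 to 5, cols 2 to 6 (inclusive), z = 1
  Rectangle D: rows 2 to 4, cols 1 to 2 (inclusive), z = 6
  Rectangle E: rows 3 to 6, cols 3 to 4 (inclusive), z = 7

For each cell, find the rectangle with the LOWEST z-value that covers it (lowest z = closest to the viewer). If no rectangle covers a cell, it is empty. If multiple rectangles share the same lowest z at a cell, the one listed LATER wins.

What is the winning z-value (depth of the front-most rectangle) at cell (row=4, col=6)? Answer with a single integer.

Check cell (4,6):
  A: rows 4-5 cols 5-6 z=2 -> covers; best now A (z=2)
  B: rows 1-4 cols 3-5 -> outside (col miss)
  C: rows 1-5 cols 2-6 z=1 -> covers; best now C (z=1)
  D: rows 2-4 cols 1-2 -> outside (col miss)
  E: rows 3-6 cols 3-4 -> outside (col miss)
Winner: C at z=1

Answer: 1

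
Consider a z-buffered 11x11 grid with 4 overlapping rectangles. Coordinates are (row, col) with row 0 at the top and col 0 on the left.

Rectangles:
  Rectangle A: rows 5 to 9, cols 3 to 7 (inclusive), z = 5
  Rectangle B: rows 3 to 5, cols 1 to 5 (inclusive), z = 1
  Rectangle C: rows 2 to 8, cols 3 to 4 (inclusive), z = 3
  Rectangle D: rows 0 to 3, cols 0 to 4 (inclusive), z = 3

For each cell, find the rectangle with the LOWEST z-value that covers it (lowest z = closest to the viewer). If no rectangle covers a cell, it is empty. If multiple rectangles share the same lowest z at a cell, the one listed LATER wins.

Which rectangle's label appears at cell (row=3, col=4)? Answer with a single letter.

Check cell (3,4):
  A: rows 5-9 cols 3-7 -> outside (row miss)
  B: rows 3-5 cols 1-5 z=1 -> covers; best now B (z=1)
  C: rows 2-8 cols 3-4 z=3 -> covers; best now B (z=1)
  D: rows 0-3 cols 0-4 z=3 -> covers; best now B (z=1)
Winner: B at z=1

Answer: B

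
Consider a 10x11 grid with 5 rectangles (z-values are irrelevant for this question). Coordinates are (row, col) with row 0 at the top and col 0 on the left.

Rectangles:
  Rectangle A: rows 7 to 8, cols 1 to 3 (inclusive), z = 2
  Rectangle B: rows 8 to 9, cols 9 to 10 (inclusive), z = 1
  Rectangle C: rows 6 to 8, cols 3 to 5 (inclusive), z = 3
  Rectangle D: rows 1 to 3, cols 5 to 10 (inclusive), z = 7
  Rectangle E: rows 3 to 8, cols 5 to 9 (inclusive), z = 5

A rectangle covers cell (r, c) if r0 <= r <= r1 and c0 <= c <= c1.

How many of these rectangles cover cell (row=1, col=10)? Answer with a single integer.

Answer: 1

Derivation:
Check cell (1,10):
  A: rows 7-8 cols 1-3 -> outside (row miss)
  B: rows 8-9 cols 9-10 -> outside (row miss)
  C: rows 6-8 cols 3-5 -> outside (row miss)
  D: rows 1-3 cols 5-10 -> covers
  E: rows 3-8 cols 5-9 -> outside (row miss)
Count covering = 1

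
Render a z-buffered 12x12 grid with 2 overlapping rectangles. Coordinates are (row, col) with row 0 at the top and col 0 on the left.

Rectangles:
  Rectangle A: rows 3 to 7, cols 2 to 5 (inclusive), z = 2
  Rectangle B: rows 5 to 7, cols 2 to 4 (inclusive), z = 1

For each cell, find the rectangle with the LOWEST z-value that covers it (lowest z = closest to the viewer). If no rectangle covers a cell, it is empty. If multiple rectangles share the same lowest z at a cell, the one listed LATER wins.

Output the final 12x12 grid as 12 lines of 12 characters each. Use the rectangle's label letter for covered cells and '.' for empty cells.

............
............
............
..AAAA......
..AAAA......
..BBBA......
..BBBA......
..BBBA......
............
............
............
............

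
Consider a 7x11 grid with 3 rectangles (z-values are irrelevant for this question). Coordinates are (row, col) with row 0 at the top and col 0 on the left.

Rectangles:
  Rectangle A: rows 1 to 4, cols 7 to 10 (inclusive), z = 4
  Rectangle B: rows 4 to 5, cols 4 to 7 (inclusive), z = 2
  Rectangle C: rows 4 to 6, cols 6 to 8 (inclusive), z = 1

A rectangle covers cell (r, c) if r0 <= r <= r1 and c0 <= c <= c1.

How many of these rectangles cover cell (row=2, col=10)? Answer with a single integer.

Answer: 1

Derivation:
Check cell (2,10):
  A: rows 1-4 cols 7-10 -> covers
  B: rows 4-5 cols 4-7 -> outside (row miss)
  C: rows 4-6 cols 6-8 -> outside (row miss)
Count covering = 1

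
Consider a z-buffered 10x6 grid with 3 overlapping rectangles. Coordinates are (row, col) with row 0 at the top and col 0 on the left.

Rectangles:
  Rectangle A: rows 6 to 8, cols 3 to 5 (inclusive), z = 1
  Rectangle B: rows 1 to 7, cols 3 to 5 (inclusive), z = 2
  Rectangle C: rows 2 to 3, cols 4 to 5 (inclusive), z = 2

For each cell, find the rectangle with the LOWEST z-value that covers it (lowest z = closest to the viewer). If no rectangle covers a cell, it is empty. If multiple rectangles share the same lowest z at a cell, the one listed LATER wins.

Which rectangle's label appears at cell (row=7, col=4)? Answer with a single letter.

Check cell (7,4):
  A: rows 6-8 cols 3-5 z=1 -> covers; best now A (z=1)
  B: rows 1-7 cols 3-5 z=2 -> covers; best now A (z=1)
  C: rows 2-3 cols 4-5 -> outside (row miss)
Winner: A at z=1

Answer: A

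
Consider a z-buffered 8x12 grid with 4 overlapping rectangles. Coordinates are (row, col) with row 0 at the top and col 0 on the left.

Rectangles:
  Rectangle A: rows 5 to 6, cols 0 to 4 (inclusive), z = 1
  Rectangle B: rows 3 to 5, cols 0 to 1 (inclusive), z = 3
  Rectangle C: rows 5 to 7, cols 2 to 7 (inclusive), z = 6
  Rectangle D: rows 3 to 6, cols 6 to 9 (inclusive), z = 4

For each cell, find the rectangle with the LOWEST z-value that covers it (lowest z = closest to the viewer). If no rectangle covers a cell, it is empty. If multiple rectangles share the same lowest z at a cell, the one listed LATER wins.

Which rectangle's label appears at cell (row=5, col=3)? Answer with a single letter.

Check cell (5,3):
  A: rows 5-6 cols 0-4 z=1 -> covers; best now A (z=1)
  B: rows 3-5 cols 0-1 -> outside (col miss)
  C: rows 5-7 cols 2-7 z=6 -> covers; best now A (z=1)
  D: rows 3-6 cols 6-9 -> outside (col miss)
Winner: A at z=1

Answer: A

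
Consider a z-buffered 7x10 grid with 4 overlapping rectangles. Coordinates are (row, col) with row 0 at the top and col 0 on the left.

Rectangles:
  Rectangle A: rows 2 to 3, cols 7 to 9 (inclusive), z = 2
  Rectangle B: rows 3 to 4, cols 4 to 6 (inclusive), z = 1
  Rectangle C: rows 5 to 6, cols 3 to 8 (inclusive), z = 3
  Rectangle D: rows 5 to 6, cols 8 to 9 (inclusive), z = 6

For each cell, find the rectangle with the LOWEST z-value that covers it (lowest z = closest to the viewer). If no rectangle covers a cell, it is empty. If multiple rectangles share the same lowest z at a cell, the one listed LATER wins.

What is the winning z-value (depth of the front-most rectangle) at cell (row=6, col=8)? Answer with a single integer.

Check cell (6,8):
  A: rows 2-3 cols 7-9 -> outside (row miss)
  B: rows 3-4 cols 4-6 -> outside (row miss)
  C: rows 5-6 cols 3-8 z=3 -> covers; best now C (z=3)
  D: rows 5-6 cols 8-9 z=6 -> covers; best now C (z=3)
Winner: C at z=3

Answer: 3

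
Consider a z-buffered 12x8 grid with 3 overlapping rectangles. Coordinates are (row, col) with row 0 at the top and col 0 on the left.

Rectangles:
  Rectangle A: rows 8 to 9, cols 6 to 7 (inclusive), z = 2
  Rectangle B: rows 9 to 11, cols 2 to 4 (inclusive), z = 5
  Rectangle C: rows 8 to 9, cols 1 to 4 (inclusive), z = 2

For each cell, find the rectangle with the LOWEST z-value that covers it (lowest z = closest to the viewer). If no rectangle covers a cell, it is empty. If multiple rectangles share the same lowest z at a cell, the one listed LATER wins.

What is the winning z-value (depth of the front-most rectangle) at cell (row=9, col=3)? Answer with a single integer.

Check cell (9,3):
  A: rows 8-9 cols 6-7 -> outside (col miss)
  B: rows 9-11 cols 2-4 z=5 -> covers; best now B (z=5)
  C: rows 8-9 cols 1-4 z=2 -> covers; best now C (z=2)
Winner: C at z=2

Answer: 2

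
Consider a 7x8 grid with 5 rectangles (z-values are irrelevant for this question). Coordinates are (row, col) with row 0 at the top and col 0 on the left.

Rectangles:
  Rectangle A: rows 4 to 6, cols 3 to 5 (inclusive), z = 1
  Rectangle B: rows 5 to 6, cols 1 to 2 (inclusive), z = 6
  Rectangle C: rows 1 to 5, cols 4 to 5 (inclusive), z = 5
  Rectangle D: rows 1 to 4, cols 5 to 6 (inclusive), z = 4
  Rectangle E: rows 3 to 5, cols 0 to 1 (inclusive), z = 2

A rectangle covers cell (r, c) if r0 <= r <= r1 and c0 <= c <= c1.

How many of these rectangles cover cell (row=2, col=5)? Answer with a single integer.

Check cell (2,5):
  A: rows 4-6 cols 3-5 -> outside (row miss)
  B: rows 5-6 cols 1-2 -> outside (row miss)
  C: rows 1-5 cols 4-5 -> covers
  D: rows 1-4 cols 5-6 -> covers
  E: rows 3-5 cols 0-1 -> outside (row miss)
Count covering = 2

Answer: 2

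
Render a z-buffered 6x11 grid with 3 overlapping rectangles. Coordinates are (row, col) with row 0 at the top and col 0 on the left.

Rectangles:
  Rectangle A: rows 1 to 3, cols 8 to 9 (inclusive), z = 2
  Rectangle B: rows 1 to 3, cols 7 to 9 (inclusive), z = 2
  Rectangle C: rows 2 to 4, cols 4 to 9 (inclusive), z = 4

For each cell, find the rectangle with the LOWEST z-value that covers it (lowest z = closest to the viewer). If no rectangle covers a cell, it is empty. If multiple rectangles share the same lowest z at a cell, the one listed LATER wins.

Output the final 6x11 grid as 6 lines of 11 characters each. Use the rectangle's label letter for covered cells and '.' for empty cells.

...........
.......BBB.
....CCCBBB.
....CCCBBB.
....CCCCCC.
...........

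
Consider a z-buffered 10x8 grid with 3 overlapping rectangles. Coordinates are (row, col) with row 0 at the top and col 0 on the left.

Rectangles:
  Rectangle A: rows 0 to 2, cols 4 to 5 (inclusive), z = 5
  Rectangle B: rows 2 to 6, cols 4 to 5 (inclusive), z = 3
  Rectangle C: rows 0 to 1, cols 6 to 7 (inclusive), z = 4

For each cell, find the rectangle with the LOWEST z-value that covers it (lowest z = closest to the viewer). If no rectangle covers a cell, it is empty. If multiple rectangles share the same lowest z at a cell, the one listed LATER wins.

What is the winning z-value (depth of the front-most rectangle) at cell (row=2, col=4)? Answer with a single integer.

Check cell (2,4):
  A: rows 0-2 cols 4-5 z=5 -> covers; best now A (z=5)
  B: rows 2-6 cols 4-5 z=3 -> covers; best now B (z=3)
  C: rows 0-1 cols 6-7 -> outside (row miss)
Winner: B at z=3

Answer: 3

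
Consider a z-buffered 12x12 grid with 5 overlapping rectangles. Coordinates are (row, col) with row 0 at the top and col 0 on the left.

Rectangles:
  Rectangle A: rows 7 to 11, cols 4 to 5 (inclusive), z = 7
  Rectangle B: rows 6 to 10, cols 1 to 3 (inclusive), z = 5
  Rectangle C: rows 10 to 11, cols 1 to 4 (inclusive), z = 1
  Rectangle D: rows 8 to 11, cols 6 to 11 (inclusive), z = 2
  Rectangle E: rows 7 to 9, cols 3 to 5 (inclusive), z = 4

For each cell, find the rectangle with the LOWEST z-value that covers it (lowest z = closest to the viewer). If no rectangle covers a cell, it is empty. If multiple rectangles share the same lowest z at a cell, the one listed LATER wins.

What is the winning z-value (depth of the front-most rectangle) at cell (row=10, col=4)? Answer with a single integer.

Check cell (10,4):
  A: rows 7-11 cols 4-5 z=7 -> covers; best now A (z=7)
  B: rows 6-10 cols 1-3 -> outside (col miss)
  C: rows 10-11 cols 1-4 z=1 -> covers; best now C (z=1)
  D: rows 8-11 cols 6-11 -> outside (col miss)
  E: rows 7-9 cols 3-5 -> outside (row miss)
Winner: C at z=1

Answer: 1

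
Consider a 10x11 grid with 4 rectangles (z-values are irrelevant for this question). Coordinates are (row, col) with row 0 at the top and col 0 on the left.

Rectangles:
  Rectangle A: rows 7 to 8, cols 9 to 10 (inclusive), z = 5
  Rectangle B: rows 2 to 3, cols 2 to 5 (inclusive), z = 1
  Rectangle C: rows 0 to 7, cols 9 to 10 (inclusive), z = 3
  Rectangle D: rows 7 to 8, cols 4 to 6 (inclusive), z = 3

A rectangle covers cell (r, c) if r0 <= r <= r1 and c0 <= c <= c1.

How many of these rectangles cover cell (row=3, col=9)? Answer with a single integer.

Check cell (3,9):
  A: rows 7-8 cols 9-10 -> outside (row miss)
  B: rows 2-3 cols 2-5 -> outside (col miss)
  C: rows 0-7 cols 9-10 -> covers
  D: rows 7-8 cols 4-6 -> outside (row miss)
Count covering = 1

Answer: 1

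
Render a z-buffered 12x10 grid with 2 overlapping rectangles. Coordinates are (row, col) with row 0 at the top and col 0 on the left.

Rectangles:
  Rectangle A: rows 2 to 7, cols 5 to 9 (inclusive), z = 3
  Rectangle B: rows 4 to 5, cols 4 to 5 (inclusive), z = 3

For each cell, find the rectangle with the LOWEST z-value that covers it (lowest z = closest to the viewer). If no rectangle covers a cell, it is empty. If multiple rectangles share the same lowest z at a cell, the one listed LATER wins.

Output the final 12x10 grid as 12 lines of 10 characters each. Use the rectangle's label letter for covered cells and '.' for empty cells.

..........
..........
.....AAAAA
.....AAAAA
....BBAAAA
....BBAAAA
.....AAAAA
.....AAAAA
..........
..........
..........
..........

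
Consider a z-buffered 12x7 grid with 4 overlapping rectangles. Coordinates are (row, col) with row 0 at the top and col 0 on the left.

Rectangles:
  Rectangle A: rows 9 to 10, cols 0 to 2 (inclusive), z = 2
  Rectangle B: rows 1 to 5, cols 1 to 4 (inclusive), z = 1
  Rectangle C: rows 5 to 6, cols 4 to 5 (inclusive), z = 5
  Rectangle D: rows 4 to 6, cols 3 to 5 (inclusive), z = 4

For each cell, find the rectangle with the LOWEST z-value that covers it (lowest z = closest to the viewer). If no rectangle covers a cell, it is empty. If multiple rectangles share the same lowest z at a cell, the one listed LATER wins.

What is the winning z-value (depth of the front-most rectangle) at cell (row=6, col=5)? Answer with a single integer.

Answer: 4

Derivation:
Check cell (6,5):
  A: rows 9-10 cols 0-2 -> outside (row miss)
  B: rows 1-5 cols 1-4 -> outside (row miss)
  C: rows 5-6 cols 4-5 z=5 -> covers; best now C (z=5)
  D: rows 4-6 cols 3-5 z=4 -> covers; best now D (z=4)
Winner: D at z=4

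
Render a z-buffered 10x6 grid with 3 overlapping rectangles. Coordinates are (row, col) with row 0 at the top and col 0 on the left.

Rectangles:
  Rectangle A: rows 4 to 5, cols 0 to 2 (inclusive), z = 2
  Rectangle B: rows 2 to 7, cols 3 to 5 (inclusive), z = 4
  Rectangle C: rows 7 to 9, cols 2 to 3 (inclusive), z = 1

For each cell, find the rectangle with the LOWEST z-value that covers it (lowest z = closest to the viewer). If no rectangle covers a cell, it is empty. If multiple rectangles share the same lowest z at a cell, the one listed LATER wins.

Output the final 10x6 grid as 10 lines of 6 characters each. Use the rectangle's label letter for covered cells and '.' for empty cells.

......
......
...BBB
...BBB
AAABBB
AAABBB
...BBB
..CCBB
..CC..
..CC..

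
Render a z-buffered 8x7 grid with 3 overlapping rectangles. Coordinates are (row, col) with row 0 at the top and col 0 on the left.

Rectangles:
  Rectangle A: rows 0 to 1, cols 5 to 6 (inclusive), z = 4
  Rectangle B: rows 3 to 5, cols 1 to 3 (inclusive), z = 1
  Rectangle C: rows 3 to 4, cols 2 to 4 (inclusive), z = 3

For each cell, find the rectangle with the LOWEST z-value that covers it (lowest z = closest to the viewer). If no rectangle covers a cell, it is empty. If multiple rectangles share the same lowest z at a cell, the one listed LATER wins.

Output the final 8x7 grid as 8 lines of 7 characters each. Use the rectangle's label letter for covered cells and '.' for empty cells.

.....AA
.....AA
.......
.BBBC..
.BBBC..
.BBB...
.......
.......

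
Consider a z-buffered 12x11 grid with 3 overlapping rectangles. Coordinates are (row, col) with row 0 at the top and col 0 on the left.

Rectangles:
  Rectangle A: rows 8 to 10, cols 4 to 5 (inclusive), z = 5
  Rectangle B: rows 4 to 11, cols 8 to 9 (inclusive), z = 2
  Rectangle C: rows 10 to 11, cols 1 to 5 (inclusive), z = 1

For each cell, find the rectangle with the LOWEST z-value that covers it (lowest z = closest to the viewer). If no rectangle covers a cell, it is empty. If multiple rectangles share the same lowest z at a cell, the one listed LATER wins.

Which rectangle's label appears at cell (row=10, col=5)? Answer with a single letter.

Check cell (10,5):
  A: rows 8-10 cols 4-5 z=5 -> covers; best now A (z=5)
  B: rows 4-11 cols 8-9 -> outside (col miss)
  C: rows 10-11 cols 1-5 z=1 -> covers; best now C (z=1)
Winner: C at z=1

Answer: C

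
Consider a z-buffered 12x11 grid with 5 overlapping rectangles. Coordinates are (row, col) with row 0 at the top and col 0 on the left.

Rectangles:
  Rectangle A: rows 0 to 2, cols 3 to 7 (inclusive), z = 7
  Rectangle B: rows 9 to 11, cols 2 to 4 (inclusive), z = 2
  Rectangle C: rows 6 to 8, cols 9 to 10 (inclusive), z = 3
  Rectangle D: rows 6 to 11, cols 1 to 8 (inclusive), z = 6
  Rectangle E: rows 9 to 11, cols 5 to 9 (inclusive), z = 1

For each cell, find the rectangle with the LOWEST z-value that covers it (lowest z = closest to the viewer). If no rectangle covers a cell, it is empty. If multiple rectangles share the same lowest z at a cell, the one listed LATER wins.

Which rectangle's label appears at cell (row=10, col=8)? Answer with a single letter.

Answer: E

Derivation:
Check cell (10,8):
  A: rows 0-2 cols 3-7 -> outside (row miss)
  B: rows 9-11 cols 2-4 -> outside (col miss)
  C: rows 6-8 cols 9-10 -> outside (row miss)
  D: rows 6-11 cols 1-8 z=6 -> covers; best now D (z=6)
  E: rows 9-11 cols 5-9 z=1 -> covers; best now E (z=1)
Winner: E at z=1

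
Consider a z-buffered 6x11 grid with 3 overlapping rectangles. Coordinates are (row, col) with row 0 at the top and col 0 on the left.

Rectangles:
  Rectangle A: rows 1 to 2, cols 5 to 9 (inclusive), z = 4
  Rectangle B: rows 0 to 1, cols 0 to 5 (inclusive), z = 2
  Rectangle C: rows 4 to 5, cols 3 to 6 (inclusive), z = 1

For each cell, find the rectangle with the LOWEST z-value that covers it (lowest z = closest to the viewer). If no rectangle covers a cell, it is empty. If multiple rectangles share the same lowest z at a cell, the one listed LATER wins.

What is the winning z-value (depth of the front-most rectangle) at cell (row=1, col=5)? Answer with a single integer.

Check cell (1,5):
  A: rows 1-2 cols 5-9 z=4 -> covers; best now A (z=4)
  B: rows 0-1 cols 0-5 z=2 -> covers; best now B (z=2)
  C: rows 4-5 cols 3-6 -> outside (row miss)
Winner: B at z=2

Answer: 2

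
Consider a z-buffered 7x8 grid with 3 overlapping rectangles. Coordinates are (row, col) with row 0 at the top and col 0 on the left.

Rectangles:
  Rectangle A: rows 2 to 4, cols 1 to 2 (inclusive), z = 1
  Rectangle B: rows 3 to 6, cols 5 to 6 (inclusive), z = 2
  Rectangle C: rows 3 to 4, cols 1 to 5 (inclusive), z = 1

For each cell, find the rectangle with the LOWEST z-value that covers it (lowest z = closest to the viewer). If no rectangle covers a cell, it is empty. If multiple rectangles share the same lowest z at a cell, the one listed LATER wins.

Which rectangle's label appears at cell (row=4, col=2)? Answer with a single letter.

Check cell (4,2):
  A: rows 2-4 cols 1-2 z=1 -> covers; best now A (z=1)
  B: rows 3-6 cols 5-6 -> outside (col miss)
  C: rows 3-4 cols 1-5 z=1 -> covers; best now C (z=1)
Winner: C at z=1

Answer: C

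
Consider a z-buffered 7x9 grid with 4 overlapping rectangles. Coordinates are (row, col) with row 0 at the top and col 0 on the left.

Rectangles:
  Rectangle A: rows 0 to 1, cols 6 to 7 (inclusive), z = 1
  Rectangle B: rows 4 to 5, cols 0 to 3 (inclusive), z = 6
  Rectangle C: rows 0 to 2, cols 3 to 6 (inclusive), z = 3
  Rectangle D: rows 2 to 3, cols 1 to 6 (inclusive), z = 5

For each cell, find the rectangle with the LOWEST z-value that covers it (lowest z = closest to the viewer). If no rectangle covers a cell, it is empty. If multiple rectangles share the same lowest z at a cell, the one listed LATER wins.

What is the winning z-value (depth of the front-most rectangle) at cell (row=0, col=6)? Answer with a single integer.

Answer: 1

Derivation:
Check cell (0,6):
  A: rows 0-1 cols 6-7 z=1 -> covers; best now A (z=1)
  B: rows 4-5 cols 0-3 -> outside (row miss)
  C: rows 0-2 cols 3-6 z=3 -> covers; best now A (z=1)
  D: rows 2-3 cols 1-6 -> outside (row miss)
Winner: A at z=1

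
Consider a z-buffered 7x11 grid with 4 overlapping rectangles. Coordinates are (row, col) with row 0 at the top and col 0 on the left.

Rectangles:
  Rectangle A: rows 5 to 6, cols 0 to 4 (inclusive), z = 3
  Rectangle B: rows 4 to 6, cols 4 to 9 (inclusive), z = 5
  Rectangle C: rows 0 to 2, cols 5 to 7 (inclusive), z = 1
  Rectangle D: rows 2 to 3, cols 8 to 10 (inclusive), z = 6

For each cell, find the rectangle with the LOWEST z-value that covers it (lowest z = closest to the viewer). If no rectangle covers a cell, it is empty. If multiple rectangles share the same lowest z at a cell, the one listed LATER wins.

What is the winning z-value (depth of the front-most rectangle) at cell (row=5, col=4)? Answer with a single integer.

Answer: 3

Derivation:
Check cell (5,4):
  A: rows 5-6 cols 0-4 z=3 -> covers; best now A (z=3)
  B: rows 4-6 cols 4-9 z=5 -> covers; best now A (z=3)
  C: rows 0-2 cols 5-7 -> outside (row miss)
  D: rows 2-3 cols 8-10 -> outside (row miss)
Winner: A at z=3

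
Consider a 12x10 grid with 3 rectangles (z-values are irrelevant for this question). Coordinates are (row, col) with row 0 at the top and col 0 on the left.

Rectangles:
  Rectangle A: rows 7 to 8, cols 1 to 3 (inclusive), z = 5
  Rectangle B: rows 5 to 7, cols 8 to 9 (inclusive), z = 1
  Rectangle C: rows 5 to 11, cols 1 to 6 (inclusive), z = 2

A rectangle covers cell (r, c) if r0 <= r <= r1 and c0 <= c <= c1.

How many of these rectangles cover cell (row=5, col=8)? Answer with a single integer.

Check cell (5,8):
  A: rows 7-8 cols 1-3 -> outside (row miss)
  B: rows 5-7 cols 8-9 -> covers
  C: rows 5-11 cols 1-6 -> outside (col miss)
Count covering = 1

Answer: 1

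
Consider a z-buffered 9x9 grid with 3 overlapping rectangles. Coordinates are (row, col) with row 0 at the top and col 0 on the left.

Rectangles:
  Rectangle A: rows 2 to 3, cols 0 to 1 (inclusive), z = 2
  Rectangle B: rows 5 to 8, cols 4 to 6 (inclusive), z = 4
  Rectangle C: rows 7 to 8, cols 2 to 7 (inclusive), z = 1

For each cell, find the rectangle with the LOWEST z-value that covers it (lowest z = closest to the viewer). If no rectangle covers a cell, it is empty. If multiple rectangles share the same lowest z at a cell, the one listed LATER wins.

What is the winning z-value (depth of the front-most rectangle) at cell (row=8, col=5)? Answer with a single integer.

Check cell (8,5):
  A: rows 2-3 cols 0-1 -> outside (row miss)
  B: rows 5-8 cols 4-6 z=4 -> covers; best now B (z=4)
  C: rows 7-8 cols 2-7 z=1 -> covers; best now C (z=1)
Winner: C at z=1

Answer: 1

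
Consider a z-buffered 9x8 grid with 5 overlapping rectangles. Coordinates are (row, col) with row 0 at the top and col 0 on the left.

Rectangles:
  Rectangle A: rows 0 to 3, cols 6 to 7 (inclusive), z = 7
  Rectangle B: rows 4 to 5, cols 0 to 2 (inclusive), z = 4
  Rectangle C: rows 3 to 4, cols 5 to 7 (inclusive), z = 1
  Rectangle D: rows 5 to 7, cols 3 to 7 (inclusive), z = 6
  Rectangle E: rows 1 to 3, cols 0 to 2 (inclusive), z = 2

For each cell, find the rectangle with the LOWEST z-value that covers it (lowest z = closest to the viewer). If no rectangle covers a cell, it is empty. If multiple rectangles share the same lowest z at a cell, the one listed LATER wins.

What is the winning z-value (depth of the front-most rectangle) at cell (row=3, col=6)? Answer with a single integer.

Answer: 1

Derivation:
Check cell (3,6):
  A: rows 0-3 cols 6-7 z=7 -> covers; best now A (z=7)
  B: rows 4-5 cols 0-2 -> outside (row miss)
  C: rows 3-4 cols 5-7 z=1 -> covers; best now C (z=1)
  D: rows 5-7 cols 3-7 -> outside (row miss)
  E: rows 1-3 cols 0-2 -> outside (col miss)
Winner: C at z=1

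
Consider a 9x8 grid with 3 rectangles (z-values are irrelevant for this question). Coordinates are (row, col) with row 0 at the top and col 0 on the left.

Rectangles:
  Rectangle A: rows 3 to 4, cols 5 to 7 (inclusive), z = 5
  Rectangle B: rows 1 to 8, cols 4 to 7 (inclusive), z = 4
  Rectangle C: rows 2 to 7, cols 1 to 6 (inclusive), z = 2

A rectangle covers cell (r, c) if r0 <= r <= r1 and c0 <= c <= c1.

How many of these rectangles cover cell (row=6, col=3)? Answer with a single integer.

Answer: 1

Derivation:
Check cell (6,3):
  A: rows 3-4 cols 5-7 -> outside (row miss)
  B: rows 1-8 cols 4-7 -> outside (col miss)
  C: rows 2-7 cols 1-6 -> covers
Count covering = 1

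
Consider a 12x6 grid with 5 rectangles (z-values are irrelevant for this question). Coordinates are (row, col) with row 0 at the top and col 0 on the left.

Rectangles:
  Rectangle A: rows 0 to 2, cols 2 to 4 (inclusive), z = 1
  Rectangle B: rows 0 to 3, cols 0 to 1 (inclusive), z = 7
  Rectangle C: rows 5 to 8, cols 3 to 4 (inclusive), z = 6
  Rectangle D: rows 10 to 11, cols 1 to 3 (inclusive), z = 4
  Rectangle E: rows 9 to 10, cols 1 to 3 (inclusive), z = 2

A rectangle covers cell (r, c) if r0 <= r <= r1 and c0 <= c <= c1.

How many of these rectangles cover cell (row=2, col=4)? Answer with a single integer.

Check cell (2,4):
  A: rows 0-2 cols 2-4 -> covers
  B: rows 0-3 cols 0-1 -> outside (col miss)
  C: rows 5-8 cols 3-4 -> outside (row miss)
  D: rows 10-11 cols 1-3 -> outside (row miss)
  E: rows 9-10 cols 1-3 -> outside (row miss)
Count covering = 1

Answer: 1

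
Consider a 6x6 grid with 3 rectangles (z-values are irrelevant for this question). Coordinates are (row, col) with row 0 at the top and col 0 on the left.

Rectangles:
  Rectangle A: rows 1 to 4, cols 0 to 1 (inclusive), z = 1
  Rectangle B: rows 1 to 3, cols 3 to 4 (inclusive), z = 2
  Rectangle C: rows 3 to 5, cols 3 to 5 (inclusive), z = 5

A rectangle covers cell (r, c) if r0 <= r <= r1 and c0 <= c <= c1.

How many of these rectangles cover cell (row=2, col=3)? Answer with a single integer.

Check cell (2,3):
  A: rows 1-4 cols 0-1 -> outside (col miss)
  B: rows 1-3 cols 3-4 -> covers
  C: rows 3-5 cols 3-5 -> outside (row miss)
Count covering = 1

Answer: 1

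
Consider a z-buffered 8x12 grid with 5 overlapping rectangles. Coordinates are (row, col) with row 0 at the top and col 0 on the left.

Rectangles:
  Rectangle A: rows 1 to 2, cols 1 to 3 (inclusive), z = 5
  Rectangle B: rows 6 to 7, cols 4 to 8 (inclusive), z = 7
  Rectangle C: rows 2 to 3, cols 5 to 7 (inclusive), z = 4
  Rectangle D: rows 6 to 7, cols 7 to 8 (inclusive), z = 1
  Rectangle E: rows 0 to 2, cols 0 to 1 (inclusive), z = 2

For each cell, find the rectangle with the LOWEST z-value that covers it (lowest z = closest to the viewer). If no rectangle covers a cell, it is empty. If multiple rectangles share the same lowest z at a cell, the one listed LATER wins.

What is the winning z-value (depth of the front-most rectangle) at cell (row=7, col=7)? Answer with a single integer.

Check cell (7,7):
  A: rows 1-2 cols 1-3 -> outside (row miss)
  B: rows 6-7 cols 4-8 z=7 -> covers; best now B (z=7)
  C: rows 2-3 cols 5-7 -> outside (row miss)
  D: rows 6-7 cols 7-8 z=1 -> covers; best now D (z=1)
  E: rows 0-2 cols 0-1 -> outside (row miss)
Winner: D at z=1

Answer: 1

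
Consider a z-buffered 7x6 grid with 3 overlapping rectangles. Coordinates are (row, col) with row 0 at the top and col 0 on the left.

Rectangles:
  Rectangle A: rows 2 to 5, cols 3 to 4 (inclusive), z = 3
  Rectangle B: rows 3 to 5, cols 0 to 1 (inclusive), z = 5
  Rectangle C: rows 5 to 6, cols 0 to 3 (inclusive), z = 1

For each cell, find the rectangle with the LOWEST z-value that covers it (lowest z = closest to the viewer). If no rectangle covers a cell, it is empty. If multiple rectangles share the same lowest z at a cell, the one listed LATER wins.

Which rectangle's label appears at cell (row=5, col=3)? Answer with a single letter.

Answer: C

Derivation:
Check cell (5,3):
  A: rows 2-5 cols 3-4 z=3 -> covers; best now A (z=3)
  B: rows 3-5 cols 0-1 -> outside (col miss)
  C: rows 5-6 cols 0-3 z=1 -> covers; best now C (z=1)
Winner: C at z=1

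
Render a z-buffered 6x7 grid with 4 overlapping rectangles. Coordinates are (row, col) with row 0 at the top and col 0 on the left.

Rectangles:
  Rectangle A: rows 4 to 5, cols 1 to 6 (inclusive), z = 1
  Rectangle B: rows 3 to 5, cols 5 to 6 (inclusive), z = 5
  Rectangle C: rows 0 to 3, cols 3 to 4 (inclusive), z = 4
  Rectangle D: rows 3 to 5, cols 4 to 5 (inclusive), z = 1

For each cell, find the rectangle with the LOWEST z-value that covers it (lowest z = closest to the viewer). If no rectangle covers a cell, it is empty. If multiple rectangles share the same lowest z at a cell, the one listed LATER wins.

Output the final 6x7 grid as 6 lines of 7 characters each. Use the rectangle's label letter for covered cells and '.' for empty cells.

...CC..
...CC..
...CC..
...CDDB
.AAADDA
.AAADDA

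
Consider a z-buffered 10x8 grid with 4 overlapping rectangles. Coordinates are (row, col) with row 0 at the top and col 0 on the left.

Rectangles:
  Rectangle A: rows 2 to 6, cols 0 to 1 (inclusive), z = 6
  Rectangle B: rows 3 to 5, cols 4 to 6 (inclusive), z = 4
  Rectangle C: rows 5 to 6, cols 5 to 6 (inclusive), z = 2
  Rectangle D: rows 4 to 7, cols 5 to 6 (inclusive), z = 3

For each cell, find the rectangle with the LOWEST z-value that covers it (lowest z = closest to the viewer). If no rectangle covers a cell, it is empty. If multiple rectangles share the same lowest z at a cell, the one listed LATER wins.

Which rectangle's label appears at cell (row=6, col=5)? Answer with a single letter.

Answer: C

Derivation:
Check cell (6,5):
  A: rows 2-6 cols 0-1 -> outside (col miss)
  B: rows 3-5 cols 4-6 -> outside (row miss)
  C: rows 5-6 cols 5-6 z=2 -> covers; best now C (z=2)
  D: rows 4-7 cols 5-6 z=3 -> covers; best now C (z=2)
Winner: C at z=2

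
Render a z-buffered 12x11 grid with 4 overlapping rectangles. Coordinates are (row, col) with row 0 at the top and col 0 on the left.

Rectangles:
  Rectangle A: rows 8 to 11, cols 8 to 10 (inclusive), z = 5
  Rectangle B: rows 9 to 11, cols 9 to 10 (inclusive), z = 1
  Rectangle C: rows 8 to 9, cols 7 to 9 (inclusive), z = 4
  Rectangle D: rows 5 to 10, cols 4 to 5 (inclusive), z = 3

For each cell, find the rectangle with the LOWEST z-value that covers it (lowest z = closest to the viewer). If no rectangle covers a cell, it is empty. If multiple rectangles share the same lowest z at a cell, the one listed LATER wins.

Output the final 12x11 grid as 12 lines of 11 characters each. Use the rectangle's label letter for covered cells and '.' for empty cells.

...........
...........
...........
...........
...........
....DD.....
....DD.....
....DD.....
....DD.CCCA
....DD.CCBB
....DD..ABB
........ABB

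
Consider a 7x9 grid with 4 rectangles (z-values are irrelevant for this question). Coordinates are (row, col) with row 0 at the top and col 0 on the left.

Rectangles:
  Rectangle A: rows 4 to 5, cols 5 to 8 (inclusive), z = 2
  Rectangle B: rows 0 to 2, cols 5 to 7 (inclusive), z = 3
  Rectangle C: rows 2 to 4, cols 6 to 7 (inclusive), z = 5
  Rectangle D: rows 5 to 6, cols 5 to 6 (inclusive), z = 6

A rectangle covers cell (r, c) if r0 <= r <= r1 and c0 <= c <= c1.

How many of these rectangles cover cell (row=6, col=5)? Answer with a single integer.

Answer: 1

Derivation:
Check cell (6,5):
  A: rows 4-5 cols 5-8 -> outside (row miss)
  B: rows 0-2 cols 5-7 -> outside (row miss)
  C: rows 2-4 cols 6-7 -> outside (row miss)
  D: rows 5-6 cols 5-6 -> covers
Count covering = 1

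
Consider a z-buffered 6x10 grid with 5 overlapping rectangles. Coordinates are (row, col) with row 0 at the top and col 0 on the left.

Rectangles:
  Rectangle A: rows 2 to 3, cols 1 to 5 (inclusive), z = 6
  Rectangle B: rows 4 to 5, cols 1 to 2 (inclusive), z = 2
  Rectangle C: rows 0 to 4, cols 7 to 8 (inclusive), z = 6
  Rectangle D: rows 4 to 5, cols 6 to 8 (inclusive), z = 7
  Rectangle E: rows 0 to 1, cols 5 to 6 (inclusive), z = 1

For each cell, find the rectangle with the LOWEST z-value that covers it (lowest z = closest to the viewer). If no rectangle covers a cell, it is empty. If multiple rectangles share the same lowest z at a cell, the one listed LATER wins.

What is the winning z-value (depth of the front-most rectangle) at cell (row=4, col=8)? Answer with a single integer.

Answer: 6

Derivation:
Check cell (4,8):
  A: rows 2-3 cols 1-5 -> outside (row miss)
  B: rows 4-5 cols 1-2 -> outside (col miss)
  C: rows 0-4 cols 7-8 z=6 -> covers; best now C (z=6)
  D: rows 4-5 cols 6-8 z=7 -> covers; best now C (z=6)
  E: rows 0-1 cols 5-6 -> outside (row miss)
Winner: C at z=6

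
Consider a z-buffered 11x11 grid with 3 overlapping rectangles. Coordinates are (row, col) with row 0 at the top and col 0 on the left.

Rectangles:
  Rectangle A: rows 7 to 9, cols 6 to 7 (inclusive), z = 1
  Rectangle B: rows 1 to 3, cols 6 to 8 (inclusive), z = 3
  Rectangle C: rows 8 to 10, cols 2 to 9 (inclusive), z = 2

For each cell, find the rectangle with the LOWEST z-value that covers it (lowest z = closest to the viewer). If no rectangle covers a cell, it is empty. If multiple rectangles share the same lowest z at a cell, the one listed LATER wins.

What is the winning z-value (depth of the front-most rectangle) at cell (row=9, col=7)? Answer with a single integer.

Check cell (9,7):
  A: rows 7-9 cols 6-7 z=1 -> covers; best now A (z=1)
  B: rows 1-3 cols 6-8 -> outside (row miss)
  C: rows 8-10 cols 2-9 z=2 -> covers; best now A (z=1)
Winner: A at z=1

Answer: 1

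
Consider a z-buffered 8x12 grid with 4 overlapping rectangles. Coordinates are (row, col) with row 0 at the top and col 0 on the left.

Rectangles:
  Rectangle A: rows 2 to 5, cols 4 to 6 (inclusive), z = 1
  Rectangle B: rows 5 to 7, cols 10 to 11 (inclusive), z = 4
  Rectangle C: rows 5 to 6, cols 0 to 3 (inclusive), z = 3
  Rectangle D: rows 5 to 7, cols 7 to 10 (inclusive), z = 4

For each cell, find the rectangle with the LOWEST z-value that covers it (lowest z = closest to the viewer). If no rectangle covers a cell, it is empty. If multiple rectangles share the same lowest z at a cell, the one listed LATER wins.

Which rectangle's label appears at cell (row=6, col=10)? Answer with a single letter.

Check cell (6,10):
  A: rows 2-5 cols 4-6 -> outside (row miss)
  B: rows 5-7 cols 10-11 z=4 -> covers; best now B (z=4)
  C: rows 5-6 cols 0-3 -> outside (col miss)
  D: rows 5-7 cols 7-10 z=4 -> covers; best now D (z=4)
Winner: D at z=4

Answer: D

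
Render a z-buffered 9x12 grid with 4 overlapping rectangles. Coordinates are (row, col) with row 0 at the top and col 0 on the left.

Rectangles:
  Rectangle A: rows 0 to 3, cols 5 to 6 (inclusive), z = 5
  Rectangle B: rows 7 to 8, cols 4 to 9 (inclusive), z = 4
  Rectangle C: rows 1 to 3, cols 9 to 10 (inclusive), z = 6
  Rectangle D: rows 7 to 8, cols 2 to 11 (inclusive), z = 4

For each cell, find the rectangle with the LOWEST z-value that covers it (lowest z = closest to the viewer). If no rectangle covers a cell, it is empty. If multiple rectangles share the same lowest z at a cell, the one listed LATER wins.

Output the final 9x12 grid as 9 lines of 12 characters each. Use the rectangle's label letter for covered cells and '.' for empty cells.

.....AA.....
.....AA..CC.
.....AA..CC.
.....AA..CC.
............
............
............
..DDDDDDDDDD
..DDDDDDDDDD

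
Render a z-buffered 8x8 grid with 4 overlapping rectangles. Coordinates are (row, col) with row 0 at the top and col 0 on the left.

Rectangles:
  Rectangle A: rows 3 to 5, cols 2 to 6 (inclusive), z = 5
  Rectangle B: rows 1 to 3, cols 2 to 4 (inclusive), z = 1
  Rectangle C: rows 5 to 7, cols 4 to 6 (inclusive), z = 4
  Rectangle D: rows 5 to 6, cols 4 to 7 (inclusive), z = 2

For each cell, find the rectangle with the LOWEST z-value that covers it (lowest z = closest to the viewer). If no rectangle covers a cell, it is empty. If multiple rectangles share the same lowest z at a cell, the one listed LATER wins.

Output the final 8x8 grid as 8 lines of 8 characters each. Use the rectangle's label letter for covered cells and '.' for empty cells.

........
..BBB...
..BBB...
..BBBAA.
..AAAAA.
..AADDDD
....DDDD
....CCC.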